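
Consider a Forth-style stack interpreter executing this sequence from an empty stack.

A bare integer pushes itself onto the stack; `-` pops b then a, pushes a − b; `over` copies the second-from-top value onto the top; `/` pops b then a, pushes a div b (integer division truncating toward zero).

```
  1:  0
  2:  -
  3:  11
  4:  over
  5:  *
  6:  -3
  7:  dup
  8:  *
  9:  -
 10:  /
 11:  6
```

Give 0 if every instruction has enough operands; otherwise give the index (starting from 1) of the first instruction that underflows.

2

0 : [0]
-  — needs 2 operands, stack has 1 → underflow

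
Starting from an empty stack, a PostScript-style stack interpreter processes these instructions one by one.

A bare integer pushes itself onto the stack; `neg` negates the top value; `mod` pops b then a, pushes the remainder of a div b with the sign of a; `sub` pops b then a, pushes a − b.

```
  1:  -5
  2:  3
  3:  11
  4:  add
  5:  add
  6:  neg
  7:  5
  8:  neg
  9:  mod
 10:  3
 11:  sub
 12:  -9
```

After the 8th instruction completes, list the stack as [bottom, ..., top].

[-9, -5]

-5  → [-5]
3   → [-5, 3]
11  → [-5, 3, 11]
add → [-5, 14]
add → [9]
neg → [-9]
5   → [-9, 5]
neg → [-9, -5]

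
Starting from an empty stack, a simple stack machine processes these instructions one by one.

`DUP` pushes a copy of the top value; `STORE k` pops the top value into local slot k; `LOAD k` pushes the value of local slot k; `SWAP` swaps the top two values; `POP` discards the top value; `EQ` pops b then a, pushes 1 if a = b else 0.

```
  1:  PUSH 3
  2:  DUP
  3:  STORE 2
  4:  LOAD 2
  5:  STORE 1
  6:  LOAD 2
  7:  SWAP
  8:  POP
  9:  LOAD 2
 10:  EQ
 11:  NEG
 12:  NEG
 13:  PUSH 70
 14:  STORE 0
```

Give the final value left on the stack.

PUSH 3  : 3
DUP     : 3 3
STORE 2 : 3
LOAD 2  : 3 3
STORE 1 : 3
LOAD 2  : 3 3
SWAP    : 3 3
POP     : 3
LOAD 2  : 3 3
EQ      : 1
NEG     : -1
NEG     : 1
PUSH 70 : 1 70
STORE 0 : 1

1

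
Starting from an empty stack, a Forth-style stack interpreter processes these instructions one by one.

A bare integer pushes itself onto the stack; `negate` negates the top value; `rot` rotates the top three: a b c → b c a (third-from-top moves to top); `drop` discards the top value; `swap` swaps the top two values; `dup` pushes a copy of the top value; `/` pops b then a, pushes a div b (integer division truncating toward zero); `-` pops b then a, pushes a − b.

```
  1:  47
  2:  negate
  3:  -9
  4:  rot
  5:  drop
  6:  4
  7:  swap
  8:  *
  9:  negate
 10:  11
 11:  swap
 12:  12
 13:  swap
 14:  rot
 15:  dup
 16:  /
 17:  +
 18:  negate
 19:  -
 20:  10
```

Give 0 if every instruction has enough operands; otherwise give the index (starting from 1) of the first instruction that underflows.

4

47     : [47]
negate : [-47]
-9     : [-47, -9]
rot  — needs 3 operands, stack has 2 → underflow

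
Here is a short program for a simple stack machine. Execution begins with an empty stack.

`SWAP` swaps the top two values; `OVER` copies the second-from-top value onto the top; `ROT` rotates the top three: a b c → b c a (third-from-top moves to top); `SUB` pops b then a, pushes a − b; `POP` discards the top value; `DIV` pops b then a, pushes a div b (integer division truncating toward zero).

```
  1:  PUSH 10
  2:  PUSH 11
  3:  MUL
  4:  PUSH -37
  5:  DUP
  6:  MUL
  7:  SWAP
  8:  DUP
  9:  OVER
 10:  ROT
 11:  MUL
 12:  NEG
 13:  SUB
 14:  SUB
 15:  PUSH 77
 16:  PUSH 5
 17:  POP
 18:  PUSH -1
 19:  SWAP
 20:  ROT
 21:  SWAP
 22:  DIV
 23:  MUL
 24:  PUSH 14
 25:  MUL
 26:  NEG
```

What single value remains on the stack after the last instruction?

-1960

PUSH 10  : 10
PUSH 11  : 10 11
MUL      : 110
PUSH -37 : 110 -37
DUP      : 110 -37 -37
MUL      : 110 1369
SWAP     : 1369 110
DUP      : 1369 110 110
OVER     : 1369 110 110 110
ROT      : 1369 110 110 110
MUL      : 1369 110 12100
NEG      : 1369 110 -12100
SUB      : 1369 12210
SUB      : -10841
PUSH 77  : -10841 77
PUSH 5   : -10841 77 5
POP      : -10841 77
PUSH -1  : -10841 77 -1
SWAP     : -10841 -1 77
ROT      : -1 77 -10841
SWAP     : -1 -10841 77
DIV      : -1 -140
MUL      : 140
PUSH 14  : 140 14
MUL      : 1960
NEG      : -1960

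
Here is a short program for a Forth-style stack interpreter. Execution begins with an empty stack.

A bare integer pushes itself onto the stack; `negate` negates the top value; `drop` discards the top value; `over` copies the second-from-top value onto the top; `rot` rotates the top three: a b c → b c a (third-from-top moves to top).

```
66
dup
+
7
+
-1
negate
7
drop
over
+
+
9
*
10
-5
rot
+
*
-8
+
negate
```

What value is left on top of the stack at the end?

-25052

66     -> [66]
dup    -> [66, 66]
+      -> [132]
7      -> [132, 7]
+      -> [139]
-1     -> [139, -1]
negate -> [139, 1]
7      -> [139, 1, 7]
drop   -> [139, 1]
over   -> [139, 1, 139]
+      -> [139, 140]
+      -> [279]
9      -> [279, 9]
*      -> [2511]
10     -> [2511, 10]
-5     -> [2511, 10, -5]
rot    -> [10, -5, 2511]
+      -> [10, 2506]
*      -> [25060]
-8     -> [25060, -8]
+      -> [25052]
negate -> [-25052]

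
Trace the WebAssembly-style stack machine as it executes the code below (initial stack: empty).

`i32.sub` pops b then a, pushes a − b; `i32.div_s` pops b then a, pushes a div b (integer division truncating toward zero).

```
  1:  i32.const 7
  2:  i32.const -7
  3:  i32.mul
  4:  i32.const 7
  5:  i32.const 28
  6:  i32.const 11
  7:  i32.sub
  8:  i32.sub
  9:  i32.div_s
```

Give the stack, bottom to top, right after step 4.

i32.const 7  → 7
i32.const -7 → 7 -7
i32.mul      → -49
i32.const 7  → -49 7

[-49, 7]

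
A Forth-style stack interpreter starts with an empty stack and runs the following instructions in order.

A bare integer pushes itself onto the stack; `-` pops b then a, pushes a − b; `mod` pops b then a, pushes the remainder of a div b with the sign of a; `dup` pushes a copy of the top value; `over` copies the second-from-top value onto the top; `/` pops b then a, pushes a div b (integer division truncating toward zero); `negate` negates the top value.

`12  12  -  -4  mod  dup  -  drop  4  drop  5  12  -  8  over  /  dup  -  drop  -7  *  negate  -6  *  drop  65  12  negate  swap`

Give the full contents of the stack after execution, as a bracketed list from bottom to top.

[-12, 65]

12     : 12
12     : 12 12
-      : 0
-4     : 0 -4
mod    : 0
dup    : 0 0
-      : 0
drop   : (empty)
4      : 4
drop   : (empty)
5      : 5
12     : 5 12
-      : -7
8      : -7 8
over   : -7 8 -7
/      : -7 -1
dup    : -7 -1 -1
-      : -7 0
drop   : -7
-7     : -7 -7
*      : 49
negate : -49
-6     : -49 -6
*      : 294
drop   : (empty)
65     : 65
12     : 65 12
negate : 65 -12
swap   : -12 65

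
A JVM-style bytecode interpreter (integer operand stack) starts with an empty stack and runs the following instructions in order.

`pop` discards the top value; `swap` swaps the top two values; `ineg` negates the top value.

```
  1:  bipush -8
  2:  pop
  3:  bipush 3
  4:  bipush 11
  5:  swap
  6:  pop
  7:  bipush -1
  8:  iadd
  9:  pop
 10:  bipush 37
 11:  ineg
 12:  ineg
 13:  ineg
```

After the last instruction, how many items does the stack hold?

bipush -8  -8
pop        (empty)
bipush 3   3
bipush 11  3 11
swap       11 3
pop        11
bipush -1  11 -1
iadd       10
pop        (empty)
bipush 37  37
ineg       -37
ineg       37
ineg       -37

1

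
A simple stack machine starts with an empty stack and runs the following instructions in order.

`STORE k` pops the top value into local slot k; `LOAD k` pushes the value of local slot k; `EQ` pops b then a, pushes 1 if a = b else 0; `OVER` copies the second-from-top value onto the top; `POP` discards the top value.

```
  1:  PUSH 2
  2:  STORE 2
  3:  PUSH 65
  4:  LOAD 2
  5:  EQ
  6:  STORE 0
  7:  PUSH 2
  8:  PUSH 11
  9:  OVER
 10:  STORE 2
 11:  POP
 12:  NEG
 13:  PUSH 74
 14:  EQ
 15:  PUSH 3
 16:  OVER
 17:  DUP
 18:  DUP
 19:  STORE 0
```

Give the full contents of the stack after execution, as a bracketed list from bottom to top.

[0, 3, 0, 0]

PUSH 2   [2]
STORE 2  []
PUSH 65  [65]
LOAD 2   [65, 2]
EQ       [0]
STORE 0  []
PUSH 2   [2]
PUSH 11  [2, 11]
OVER     [2, 11, 2]
STORE 2  [2, 11]
POP      [2]
NEG      [-2]
PUSH 74  [-2, 74]
EQ       [0]
PUSH 3   [0, 3]
OVER     [0, 3, 0]
DUP      [0, 3, 0, 0]
DUP      [0, 3, 0, 0, 0]
STORE 0  [0, 3, 0, 0]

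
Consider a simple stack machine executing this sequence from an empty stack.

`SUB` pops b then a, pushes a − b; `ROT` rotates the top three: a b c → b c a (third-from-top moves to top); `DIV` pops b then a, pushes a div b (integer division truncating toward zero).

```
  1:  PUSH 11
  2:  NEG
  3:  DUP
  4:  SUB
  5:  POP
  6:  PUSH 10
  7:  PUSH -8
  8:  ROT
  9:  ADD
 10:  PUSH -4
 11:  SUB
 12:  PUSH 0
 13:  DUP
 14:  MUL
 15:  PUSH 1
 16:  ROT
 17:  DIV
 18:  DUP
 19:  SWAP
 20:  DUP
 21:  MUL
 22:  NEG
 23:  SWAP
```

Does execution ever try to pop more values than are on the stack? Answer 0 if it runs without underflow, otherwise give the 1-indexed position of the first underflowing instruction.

8

PUSH 11 → 11
NEG     → -11
DUP     → -11 -11
SUB     → 0
POP     → (empty)
PUSH 10 → 10
PUSH -8 → 10 -8
ROT  — needs 3 operands, stack has 2 → underflow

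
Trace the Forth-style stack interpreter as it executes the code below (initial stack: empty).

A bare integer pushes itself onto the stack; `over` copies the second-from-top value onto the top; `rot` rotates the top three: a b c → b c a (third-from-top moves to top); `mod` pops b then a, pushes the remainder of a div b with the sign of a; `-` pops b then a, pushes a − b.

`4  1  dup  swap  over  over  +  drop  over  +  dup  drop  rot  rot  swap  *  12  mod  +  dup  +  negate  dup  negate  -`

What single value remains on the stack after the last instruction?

4       4
1       4 1
dup     4 1 1
swap    4 1 1
over    4 1 1 1
over    4 1 1 1 1
+       4 1 1 2
drop    4 1 1
over    4 1 1 1
+       4 1 2
dup     4 1 2 2
drop    4 1 2
rot     1 2 4
rot     2 4 1
swap    2 1 4
*       2 4
12      2 4 12
mod     2 4
+       6
dup     6 6
+       12
negate  -12
dup     -12 -12
negate  -12 12
-       -24

-24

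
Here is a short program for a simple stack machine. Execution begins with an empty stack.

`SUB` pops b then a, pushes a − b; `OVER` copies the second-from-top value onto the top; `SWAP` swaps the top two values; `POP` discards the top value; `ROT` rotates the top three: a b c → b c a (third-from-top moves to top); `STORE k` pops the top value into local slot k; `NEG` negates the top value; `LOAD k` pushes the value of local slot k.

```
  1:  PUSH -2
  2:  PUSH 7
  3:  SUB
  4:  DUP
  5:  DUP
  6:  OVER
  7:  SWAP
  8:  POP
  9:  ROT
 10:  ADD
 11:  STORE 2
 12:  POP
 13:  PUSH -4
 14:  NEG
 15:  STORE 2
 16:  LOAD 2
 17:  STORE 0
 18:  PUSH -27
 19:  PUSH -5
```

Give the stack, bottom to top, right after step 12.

[]

PUSH -2 -> -2
PUSH 7  -> -2 7
SUB     -> -9
DUP     -> -9 -9
DUP     -> -9 -9 -9
OVER    -> -9 -9 -9 -9
SWAP    -> -9 -9 -9 -9
POP     -> -9 -9 -9
ROT     -> -9 -9 -9
ADD     -> -9 -18
STORE 2 -> -9
POP     -> (empty)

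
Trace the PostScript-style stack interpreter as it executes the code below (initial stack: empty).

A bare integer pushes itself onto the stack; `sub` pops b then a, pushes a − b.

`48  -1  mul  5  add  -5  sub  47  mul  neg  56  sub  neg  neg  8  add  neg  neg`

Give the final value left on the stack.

48  → [48]
-1  → [48, -1]
mul → [-48]
5   → [-48, 5]
add → [-43]
-5  → [-43, -5]
sub → [-38]
47  → [-38, 47]
mul → [-1786]
neg → [1786]
56  → [1786, 56]
sub → [1730]
neg → [-1730]
neg → [1730]
8   → [1730, 8]
add → [1738]
neg → [-1738]
neg → [1738]

1738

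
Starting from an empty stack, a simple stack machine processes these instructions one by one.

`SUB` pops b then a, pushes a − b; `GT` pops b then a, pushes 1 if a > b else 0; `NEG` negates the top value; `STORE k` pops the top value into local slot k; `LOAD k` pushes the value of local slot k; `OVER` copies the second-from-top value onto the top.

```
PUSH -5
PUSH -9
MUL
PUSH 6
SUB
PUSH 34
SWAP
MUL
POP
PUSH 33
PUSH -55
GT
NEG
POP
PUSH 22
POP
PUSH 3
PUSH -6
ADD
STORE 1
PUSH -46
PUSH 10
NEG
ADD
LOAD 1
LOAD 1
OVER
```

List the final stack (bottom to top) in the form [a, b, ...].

PUSH -5  → -5
PUSH -9  → -5 -9
MUL      → 45
PUSH 6   → 45 6
SUB      → 39
PUSH 34  → 39 34
SWAP     → 34 39
MUL      → 1326
POP      → (empty)
PUSH 33  → 33
PUSH -55 → 33 -55
GT       → 1
NEG      → -1
POP      → (empty)
PUSH 22  → 22
POP      → (empty)
PUSH 3   → 3
PUSH -6  → 3 -6
ADD      → -3
STORE 1  → (empty)
PUSH -46 → -46
PUSH 10  → -46 10
NEG      → -46 -10
ADD      → -56
LOAD 1   → -56 -3
LOAD 1   → -56 -3 -3
OVER     → -56 -3 -3 -3

[-56, -3, -3, -3]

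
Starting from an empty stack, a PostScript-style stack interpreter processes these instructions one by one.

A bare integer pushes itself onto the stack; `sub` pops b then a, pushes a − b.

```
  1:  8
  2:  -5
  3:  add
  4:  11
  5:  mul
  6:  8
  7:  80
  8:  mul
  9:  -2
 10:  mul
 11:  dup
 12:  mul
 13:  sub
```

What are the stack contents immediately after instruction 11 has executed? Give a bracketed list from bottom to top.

[33, -1280, -1280]

8    8
-5   8 -5
add  3
11   3 11
mul  33
8    33 8
80   33 8 80
mul  33 640
-2   33 640 -2
mul  33 -1280
dup  33 -1280 -1280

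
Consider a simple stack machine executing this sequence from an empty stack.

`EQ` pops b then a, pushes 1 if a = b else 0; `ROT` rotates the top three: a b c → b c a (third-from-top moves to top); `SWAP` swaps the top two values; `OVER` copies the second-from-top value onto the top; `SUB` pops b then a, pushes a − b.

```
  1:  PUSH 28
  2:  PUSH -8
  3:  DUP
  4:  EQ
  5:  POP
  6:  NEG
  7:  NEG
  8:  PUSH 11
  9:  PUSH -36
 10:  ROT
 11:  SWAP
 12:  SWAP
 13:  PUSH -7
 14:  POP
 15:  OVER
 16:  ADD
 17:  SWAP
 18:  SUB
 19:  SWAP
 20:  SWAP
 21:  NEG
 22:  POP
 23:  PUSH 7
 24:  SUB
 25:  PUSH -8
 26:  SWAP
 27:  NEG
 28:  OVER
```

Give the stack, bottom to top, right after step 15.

[11, -36, 28, -36]

PUSH 28  → [28]
PUSH -8  → [28, -8]
DUP      → [28, -8, -8]
EQ       → [28, 1]
POP      → [28]
NEG      → [-28]
NEG      → [28]
PUSH 11  → [28, 11]
PUSH -36 → [28, 11, -36]
ROT      → [11, -36, 28]
SWAP     → [11, 28, -36]
SWAP     → [11, -36, 28]
PUSH -7  → [11, -36, 28, -7]
POP      → [11, -36, 28]
OVER     → [11, -36, 28, -36]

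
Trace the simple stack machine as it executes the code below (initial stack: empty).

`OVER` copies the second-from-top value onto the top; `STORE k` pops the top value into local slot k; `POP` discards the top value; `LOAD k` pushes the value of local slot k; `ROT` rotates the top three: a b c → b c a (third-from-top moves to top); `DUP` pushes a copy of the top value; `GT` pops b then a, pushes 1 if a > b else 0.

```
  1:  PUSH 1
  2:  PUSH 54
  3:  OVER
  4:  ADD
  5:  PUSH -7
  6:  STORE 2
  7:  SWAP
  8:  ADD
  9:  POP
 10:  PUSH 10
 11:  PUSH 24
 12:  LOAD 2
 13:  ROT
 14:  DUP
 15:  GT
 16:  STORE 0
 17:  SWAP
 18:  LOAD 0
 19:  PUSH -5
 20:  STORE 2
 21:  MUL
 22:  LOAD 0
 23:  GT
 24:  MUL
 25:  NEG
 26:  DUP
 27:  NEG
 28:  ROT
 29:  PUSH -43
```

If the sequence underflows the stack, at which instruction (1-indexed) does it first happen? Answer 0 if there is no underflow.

PUSH 1  : [1]
PUSH 54 : [1, 54]
OVER    : [1, 54, 1]
ADD     : [1, 55]
PUSH -7 : [1, 55, -7]
STORE 2 : [1, 55]
SWAP    : [55, 1]
ADD     : [56]
POP     : []
PUSH 10 : [10]
PUSH 24 : [10, 24]
LOAD 2  : [10, 24, -7]
ROT     : [24, -7, 10]
DUP     : [24, -7, 10, 10]
GT      : [24, -7, 0]
STORE 0 : [24, -7]
SWAP    : [-7, 24]
LOAD 0  : [-7, 24, 0]
PUSH -5 : [-7, 24, 0, -5]
STORE 2 : [-7, 24, 0]
MUL     : [-7, 0]
LOAD 0  : [-7, 0, 0]
GT      : [-7, 0]
MUL     : [0]
NEG     : [0]
DUP     : [0, 0]
NEG     : [0, 0]
ROT  — needs 3 operands, stack has 2 → underflow

28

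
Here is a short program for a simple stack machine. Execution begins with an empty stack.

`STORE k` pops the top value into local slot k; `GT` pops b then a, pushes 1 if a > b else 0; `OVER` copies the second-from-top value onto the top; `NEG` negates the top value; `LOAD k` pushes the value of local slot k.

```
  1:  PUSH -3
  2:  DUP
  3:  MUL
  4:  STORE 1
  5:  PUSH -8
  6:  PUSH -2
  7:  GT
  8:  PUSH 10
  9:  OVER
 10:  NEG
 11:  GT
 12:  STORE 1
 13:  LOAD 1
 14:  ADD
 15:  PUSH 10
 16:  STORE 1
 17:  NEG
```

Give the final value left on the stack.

-1

PUSH -3 → [-3]
DUP     → [-3, -3]
MUL     → [9]
STORE 1 → []
PUSH -8 → [-8]
PUSH -2 → [-8, -2]
GT      → [0]
PUSH 10 → [0, 10]
OVER    → [0, 10, 0]
NEG     → [0, 10, 0]
GT      → [0, 1]
STORE 1 → [0]
LOAD 1  → [0, 1]
ADD     → [1]
PUSH 10 → [1, 10]
STORE 1 → [1]
NEG     → [-1]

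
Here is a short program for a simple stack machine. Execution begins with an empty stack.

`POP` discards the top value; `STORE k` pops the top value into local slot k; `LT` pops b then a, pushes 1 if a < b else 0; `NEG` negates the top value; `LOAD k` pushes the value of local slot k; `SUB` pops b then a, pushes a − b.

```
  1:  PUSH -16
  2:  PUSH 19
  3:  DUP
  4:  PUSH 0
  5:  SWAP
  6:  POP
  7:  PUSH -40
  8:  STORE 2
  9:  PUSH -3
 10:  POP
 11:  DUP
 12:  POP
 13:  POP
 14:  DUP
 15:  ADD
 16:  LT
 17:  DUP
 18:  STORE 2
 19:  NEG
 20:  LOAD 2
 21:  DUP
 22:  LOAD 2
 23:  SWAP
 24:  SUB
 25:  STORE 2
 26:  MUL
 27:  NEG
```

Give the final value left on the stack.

PUSH -16 → [-16]
PUSH 19  → [-16, 19]
DUP      → [-16, 19, 19]
PUSH 0   → [-16, 19, 19, 0]
SWAP     → [-16, 19, 0, 19]
POP      → [-16, 19, 0]
PUSH -40 → [-16, 19, 0, -40]
STORE 2  → [-16, 19, 0]
PUSH -3  → [-16, 19, 0, -3]
POP      → [-16, 19, 0]
DUP      → [-16, 19, 0, 0]
POP      → [-16, 19, 0]
POP      → [-16, 19]
DUP      → [-16, 19, 19]
ADD      → [-16, 38]
LT       → [1]
DUP      → [1, 1]
STORE 2  → [1]
NEG      → [-1]
LOAD 2   → [-1, 1]
DUP      → [-1, 1, 1]
LOAD 2   → [-1, 1, 1, 1]
SWAP     → [-1, 1, 1, 1]
SUB      → [-1, 1, 0]
STORE 2  → [-1, 1]
MUL      → [-1]
NEG      → [1]

1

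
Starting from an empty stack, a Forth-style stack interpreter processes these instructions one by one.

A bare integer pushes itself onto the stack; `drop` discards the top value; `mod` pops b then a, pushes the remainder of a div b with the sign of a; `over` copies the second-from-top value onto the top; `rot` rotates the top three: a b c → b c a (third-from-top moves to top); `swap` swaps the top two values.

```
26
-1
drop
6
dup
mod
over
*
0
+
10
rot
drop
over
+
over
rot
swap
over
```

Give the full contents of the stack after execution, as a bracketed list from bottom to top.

26    26
-1    26 -1
drop  26
6     26 6
dup   26 6 6
mod   26 0
over  26 0 26
*     26 0
0     26 0 0
+     26 0
10    26 0 10
rot   0 10 26
drop  0 10
over  0 10 0
+     0 10
over  0 10 0
rot   10 0 0
swap  10 0 0
over  10 0 0 0

[10, 0, 0, 0]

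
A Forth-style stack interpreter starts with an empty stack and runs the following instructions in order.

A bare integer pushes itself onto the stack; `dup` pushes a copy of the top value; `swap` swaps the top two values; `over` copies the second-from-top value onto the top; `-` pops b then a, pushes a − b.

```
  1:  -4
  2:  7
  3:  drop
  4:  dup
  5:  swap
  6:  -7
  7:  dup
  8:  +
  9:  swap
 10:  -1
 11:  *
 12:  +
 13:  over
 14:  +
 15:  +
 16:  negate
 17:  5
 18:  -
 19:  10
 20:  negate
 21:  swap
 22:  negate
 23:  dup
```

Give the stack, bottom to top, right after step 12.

-4   → [-4]
7    → [-4, 7]
drop → [-4]
dup  → [-4, -4]
swap → [-4, -4]
-7   → [-4, -4, -7]
dup  → [-4, -4, -7, -7]
+    → [-4, -4, -14]
swap → [-4, -14, -4]
-1   → [-4, -14, -4, -1]
*    → [-4, -14, 4]
+    → [-4, -10]

[-4, -10]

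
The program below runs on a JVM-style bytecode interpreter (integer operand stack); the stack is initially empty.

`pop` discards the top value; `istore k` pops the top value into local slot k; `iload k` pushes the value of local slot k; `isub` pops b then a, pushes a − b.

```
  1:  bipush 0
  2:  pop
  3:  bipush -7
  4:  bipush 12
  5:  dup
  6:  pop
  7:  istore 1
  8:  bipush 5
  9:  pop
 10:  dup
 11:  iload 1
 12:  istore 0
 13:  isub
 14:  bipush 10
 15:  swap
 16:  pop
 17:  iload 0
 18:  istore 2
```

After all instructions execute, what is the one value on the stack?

bipush 0  : 0
pop       : (empty)
bipush -7 : -7
bipush 12 : -7 12
dup       : -7 12 12
pop       : -7 12
istore 1  : -7
bipush 5  : -7 5
pop       : -7
dup       : -7 -7
iload 1   : -7 -7 12
istore 0  : -7 -7
isub      : 0
bipush 10 : 0 10
swap      : 10 0
pop       : 10
iload 0   : 10 12
istore 2  : 10

10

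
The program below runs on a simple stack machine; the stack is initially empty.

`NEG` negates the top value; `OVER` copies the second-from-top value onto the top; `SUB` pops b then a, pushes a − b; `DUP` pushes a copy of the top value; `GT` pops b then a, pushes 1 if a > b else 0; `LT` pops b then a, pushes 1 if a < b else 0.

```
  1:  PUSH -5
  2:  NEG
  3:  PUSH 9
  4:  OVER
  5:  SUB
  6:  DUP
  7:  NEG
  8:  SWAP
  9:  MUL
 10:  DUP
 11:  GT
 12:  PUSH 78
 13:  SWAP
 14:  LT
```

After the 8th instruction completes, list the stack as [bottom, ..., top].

[5, -4, 4]

PUSH -5 → -5
NEG     → 5
PUSH 9  → 5 9
OVER    → 5 9 5
SUB     → 5 4
DUP     → 5 4 4
NEG     → 5 4 -4
SWAP    → 5 -4 4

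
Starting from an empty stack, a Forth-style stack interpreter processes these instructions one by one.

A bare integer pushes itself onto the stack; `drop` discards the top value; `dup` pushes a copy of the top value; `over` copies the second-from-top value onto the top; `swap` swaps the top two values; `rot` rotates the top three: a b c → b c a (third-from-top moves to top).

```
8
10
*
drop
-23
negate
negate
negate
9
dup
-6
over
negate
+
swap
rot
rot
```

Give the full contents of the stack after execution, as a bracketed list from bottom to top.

8      : 8
10     : 8 10
*      : 80
drop   : (empty)
-23    : -23
negate : 23
negate : -23
negate : 23
9      : 23 9
dup    : 23 9 9
-6     : 23 9 9 -6
over   : 23 9 9 -6 9
negate : 23 9 9 -6 -9
+      : 23 9 9 -15
swap   : 23 9 -15 9
rot    : 23 -15 9 9
rot    : 23 9 9 -15

[23, 9, 9, -15]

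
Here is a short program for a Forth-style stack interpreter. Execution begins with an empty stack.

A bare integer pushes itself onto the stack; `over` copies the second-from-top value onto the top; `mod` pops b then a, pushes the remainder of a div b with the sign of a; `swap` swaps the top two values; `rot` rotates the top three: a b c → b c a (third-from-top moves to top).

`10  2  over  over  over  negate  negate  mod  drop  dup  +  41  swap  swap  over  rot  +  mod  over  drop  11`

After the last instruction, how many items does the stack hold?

10     : [10]
2      : [10, 2]
over   : [10, 2, 10]
over   : [10, 2, 10, 2]
over   : [10, 2, 10, 2, 10]
negate : [10, 2, 10, 2, -10]
negate : [10, 2, 10, 2, 10]
mod    : [10, 2, 10, 2]
drop   : [10, 2, 10]
dup    : [10, 2, 10, 10]
+      : [10, 2, 20]
41     : [10, 2, 20, 41]
swap   : [10, 2, 41, 20]
swap   : [10, 2, 20, 41]
over   : [10, 2, 20, 41, 20]
rot    : [10, 2, 41, 20, 20]
+      : [10, 2, 41, 40]
mod    : [10, 2, 1]
over   : [10, 2, 1, 2]
drop   : [10, 2, 1]
11     : [10, 2, 1, 11]

4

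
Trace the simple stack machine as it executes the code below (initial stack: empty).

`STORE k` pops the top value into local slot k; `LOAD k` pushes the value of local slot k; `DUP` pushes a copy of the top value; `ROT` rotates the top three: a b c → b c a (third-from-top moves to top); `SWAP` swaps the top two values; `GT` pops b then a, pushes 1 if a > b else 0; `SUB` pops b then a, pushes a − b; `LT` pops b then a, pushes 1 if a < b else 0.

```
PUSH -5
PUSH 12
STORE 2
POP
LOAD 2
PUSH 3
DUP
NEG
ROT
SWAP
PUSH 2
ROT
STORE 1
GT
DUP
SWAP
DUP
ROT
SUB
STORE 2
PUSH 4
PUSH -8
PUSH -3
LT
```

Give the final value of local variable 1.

PUSH -5  [-5]
PUSH 12  [-5, 12]
STORE 2  [-5]
POP      []
LOAD 2   [12]
PUSH 3   [12, 3]
DUP      [12, 3, 3]
NEG      [12, 3, -3]
ROT      [3, -3, 12]
SWAP     [3, 12, -3]
PUSH 2   [3, 12, -3, 2]
ROT      [3, -3, 2, 12]
STORE 1  [3, -3, 2]
GT       [3, 0]
DUP      [3, 0, 0]
SWAP     [3, 0, 0]
DUP      [3, 0, 0, 0]
ROT      [3, 0, 0, 0]
SUB      [3, 0, 0]
STORE 2  [3, 0]
PUSH 4   [3, 0, 4]
PUSH -8  [3, 0, 4, -8]
PUSH -3  [3, 0, 4, -8, -3]
LT       [3, 0, 4, 1]

12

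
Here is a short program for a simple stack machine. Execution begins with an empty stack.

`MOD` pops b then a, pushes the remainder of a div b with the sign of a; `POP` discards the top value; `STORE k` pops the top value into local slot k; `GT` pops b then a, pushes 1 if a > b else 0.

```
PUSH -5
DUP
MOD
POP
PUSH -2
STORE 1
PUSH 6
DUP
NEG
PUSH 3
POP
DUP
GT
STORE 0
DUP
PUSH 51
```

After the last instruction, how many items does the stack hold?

PUSH -5  -5
DUP      -5 -5
MOD      0
POP      (empty)
PUSH -2  -2
STORE 1  (empty)
PUSH 6   6
DUP      6 6
NEG      6 -6
PUSH 3   6 -6 3
POP      6 -6
DUP      6 -6 -6
GT       6 0
STORE 0  6
DUP      6 6
PUSH 51  6 6 51

3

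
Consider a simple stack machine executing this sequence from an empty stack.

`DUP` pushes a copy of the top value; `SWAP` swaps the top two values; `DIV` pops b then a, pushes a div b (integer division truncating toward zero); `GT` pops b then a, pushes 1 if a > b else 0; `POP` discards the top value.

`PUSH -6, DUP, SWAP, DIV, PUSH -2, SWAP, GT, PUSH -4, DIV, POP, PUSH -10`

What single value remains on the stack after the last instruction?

PUSH -6  : -6
DUP      : -6 -6
SWAP     : -6 -6
DIV      : 1
PUSH -2  : 1 -2
SWAP     : -2 1
GT       : 0
PUSH -4  : 0 -4
DIV      : 0
POP      : (empty)
PUSH -10 : -10

-10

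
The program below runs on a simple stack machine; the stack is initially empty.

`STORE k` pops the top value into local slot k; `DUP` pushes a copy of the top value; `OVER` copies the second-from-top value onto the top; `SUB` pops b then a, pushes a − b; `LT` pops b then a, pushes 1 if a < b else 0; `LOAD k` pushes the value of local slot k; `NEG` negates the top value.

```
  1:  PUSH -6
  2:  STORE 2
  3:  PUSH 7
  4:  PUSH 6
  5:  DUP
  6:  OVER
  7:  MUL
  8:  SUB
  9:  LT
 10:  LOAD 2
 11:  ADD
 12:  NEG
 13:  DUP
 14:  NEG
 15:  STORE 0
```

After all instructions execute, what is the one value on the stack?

6

PUSH -6 -> -6
STORE 2 -> (empty)
PUSH 7  -> 7
PUSH 6  -> 7 6
DUP     -> 7 6 6
OVER    -> 7 6 6 6
MUL     -> 7 6 36
SUB     -> 7 -30
LT      -> 0
LOAD 2  -> 0 -6
ADD     -> -6
NEG     -> 6
DUP     -> 6 6
NEG     -> 6 -6
STORE 0 -> 6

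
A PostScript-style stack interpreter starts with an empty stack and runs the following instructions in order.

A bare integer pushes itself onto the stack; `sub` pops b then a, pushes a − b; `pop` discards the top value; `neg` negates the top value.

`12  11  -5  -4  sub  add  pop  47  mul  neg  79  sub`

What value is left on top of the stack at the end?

12  : 12
11  : 12 11
-5  : 12 11 -5
-4  : 12 11 -5 -4
sub : 12 11 -1
add : 12 10
pop : 12
47  : 12 47
mul : 564
neg : -564
79  : -564 79
sub : -643

-643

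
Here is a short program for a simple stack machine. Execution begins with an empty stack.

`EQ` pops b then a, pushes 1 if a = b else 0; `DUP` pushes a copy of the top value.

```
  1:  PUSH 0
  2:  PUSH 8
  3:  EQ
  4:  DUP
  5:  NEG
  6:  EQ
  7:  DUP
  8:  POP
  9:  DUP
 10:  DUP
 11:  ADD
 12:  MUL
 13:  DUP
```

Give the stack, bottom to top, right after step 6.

PUSH 0 → 0
PUSH 8 → 0 8
EQ     → 0
DUP    → 0 0
NEG    → 0 0
EQ     → 1

[1]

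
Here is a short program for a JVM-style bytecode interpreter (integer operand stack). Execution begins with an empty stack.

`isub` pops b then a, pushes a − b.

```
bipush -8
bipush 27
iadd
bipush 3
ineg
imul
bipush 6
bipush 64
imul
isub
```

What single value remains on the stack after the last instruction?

-441

bipush -8  [-8]
bipush 27  [-8, 27]
iadd       [19]
bipush 3   [19, 3]
ineg       [19, -3]
imul       [-57]
bipush 6   [-57, 6]
bipush 64  [-57, 6, 64]
imul       [-57, 384]
isub       [-441]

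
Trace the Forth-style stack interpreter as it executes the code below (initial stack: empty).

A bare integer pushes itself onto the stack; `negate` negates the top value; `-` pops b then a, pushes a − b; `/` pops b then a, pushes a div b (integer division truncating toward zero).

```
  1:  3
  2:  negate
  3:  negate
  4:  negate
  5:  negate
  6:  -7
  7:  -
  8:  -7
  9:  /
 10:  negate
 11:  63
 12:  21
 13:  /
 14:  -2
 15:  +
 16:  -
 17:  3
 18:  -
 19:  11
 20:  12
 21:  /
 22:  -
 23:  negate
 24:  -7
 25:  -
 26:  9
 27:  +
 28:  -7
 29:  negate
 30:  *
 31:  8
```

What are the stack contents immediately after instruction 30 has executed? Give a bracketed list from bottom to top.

3      → [3]
negate → [-3]
negate → [3]
negate → [-3]
negate → [3]
-7     → [3, -7]
-      → [10]
-7     → [10, -7]
/      → [-1]
negate → [1]
63     → [1, 63]
21     → [1, 63, 21]
/      → [1, 3]
-2     → [1, 3, -2]
+      → [1, 1]
-      → [0]
3      → [0, 3]
-      → [-3]
11     → [-3, 11]
12     → [-3, 11, 12]
/      → [-3, 0]
-      → [-3]
negate → [3]
-7     → [3, -7]
-      → [10]
9      → [10, 9]
+      → [19]
-7     → [19, -7]
negate → [19, 7]
*      → [133]

[133]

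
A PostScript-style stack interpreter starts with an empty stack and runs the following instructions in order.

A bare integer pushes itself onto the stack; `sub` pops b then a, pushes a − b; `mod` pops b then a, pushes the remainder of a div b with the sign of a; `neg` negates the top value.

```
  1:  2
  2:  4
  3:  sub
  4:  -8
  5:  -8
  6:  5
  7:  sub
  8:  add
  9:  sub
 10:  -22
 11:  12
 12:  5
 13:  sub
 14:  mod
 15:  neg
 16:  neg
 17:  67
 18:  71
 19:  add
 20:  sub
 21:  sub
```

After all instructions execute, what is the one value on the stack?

2    2
4    2 4
sub  -2
-8   -2 -8
-8   -2 -8 -8
5    -2 -8 -8 5
sub  -2 -8 -13
add  -2 -21
sub  19
-22  19 -22
12   19 -22 12
5    19 -22 12 5
sub  19 -22 7
mod  19 -1
neg  19 1
neg  19 -1
67   19 -1 67
71   19 -1 67 71
add  19 -1 138
sub  19 -139
sub  158

158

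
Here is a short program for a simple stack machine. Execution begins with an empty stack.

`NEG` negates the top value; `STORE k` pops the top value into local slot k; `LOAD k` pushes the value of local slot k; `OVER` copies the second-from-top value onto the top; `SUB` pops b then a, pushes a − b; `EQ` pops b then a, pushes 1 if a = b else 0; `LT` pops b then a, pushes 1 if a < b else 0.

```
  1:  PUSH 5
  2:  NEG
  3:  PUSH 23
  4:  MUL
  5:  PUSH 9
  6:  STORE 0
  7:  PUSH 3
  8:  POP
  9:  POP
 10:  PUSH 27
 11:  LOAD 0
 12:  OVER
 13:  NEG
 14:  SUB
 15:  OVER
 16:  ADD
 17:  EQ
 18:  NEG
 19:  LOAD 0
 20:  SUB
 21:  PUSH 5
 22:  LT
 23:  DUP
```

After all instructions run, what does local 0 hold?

9

PUSH 5  : [5]
NEG     : [-5]
PUSH 23 : [-5, 23]
MUL     : [-115]
PUSH 9  : [-115, 9]
STORE 0 : [-115]
PUSH 3  : [-115, 3]
POP     : [-115]
POP     : []
PUSH 27 : [27]
LOAD 0  : [27, 9]
OVER    : [27, 9, 27]
NEG     : [27, 9, -27]
SUB     : [27, 36]
OVER    : [27, 36, 27]
ADD     : [27, 63]
EQ      : [0]
NEG     : [0]
LOAD 0  : [0, 9]
SUB     : [-9]
PUSH 5  : [-9, 5]
LT      : [1]
DUP     : [1, 1]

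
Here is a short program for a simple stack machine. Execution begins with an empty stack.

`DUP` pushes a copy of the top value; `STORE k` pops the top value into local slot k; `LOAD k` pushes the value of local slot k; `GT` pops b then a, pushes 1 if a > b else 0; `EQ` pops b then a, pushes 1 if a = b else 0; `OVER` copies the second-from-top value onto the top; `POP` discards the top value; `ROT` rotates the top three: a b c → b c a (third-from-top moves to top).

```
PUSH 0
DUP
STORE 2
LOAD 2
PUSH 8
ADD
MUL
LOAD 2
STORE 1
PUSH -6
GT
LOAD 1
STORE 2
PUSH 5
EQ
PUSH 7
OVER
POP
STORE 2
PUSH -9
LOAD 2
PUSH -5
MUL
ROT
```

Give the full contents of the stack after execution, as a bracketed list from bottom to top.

PUSH 0   [0]
DUP      [0, 0]
STORE 2  [0]
LOAD 2   [0, 0]
PUSH 8   [0, 0, 8]
ADD      [0, 8]
MUL      [0]
LOAD 2   [0, 0]
STORE 1  [0]
PUSH -6  [0, -6]
GT       [1]
LOAD 1   [1, 0]
STORE 2  [1]
PUSH 5   [1, 5]
EQ       [0]
PUSH 7   [0, 7]
OVER     [0, 7, 0]
POP      [0, 7]
STORE 2  [0]
PUSH -9  [0, -9]
LOAD 2   [0, -9, 7]
PUSH -5  [0, -9, 7, -5]
MUL      [0, -9, -35]
ROT      [-9, -35, 0]

[-9, -35, 0]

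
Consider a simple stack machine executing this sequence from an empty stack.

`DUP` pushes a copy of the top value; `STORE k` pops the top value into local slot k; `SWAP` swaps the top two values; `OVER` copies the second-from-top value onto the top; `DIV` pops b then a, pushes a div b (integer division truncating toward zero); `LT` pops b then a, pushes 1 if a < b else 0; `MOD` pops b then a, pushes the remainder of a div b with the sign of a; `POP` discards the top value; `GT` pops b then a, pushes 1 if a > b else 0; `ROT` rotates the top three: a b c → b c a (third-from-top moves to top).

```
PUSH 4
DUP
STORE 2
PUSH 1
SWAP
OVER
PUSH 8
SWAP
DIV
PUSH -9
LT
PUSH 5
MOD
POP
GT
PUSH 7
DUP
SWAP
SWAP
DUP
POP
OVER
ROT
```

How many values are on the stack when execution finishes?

4

PUSH 4  -> [4]
DUP     -> [4, 4]
STORE 2 -> [4]
PUSH 1  -> [4, 1]
SWAP    -> [1, 4]
OVER    -> [1, 4, 1]
PUSH 8  -> [1, 4, 1, 8]
SWAP    -> [1, 4, 8, 1]
DIV     -> [1, 4, 8]
PUSH -9 -> [1, 4, 8, -9]
LT      -> [1, 4, 0]
PUSH 5  -> [1, 4, 0, 5]
MOD     -> [1, 4, 0]
POP     -> [1, 4]
GT      -> [0]
PUSH 7  -> [0, 7]
DUP     -> [0, 7, 7]
SWAP    -> [0, 7, 7]
SWAP    -> [0, 7, 7]
DUP     -> [0, 7, 7, 7]
POP     -> [0, 7, 7]
OVER    -> [0, 7, 7, 7]
ROT     -> [0, 7, 7, 7]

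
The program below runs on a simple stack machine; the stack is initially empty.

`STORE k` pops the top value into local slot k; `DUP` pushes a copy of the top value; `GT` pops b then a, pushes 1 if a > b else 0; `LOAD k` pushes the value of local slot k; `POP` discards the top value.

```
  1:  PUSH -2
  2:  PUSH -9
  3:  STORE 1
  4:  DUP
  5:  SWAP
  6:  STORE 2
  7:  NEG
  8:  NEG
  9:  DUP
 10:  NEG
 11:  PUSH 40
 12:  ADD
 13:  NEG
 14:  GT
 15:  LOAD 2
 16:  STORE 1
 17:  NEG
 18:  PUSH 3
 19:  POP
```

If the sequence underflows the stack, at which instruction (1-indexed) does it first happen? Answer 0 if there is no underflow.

0

PUSH -2 → -2
PUSH -9 → -2 -9
STORE 1 → -2
DUP     → -2 -2
SWAP    → -2 -2
STORE 2 → -2
NEG     → 2
NEG     → -2
DUP     → -2 -2
NEG     → -2 2
PUSH 40 → -2 2 40
ADD     → -2 42
NEG     → -2 -42
GT      → 1
LOAD 2  → 1 -2
STORE 1 → 1
NEG     → -1
PUSH 3  → -1 3
POP     → -1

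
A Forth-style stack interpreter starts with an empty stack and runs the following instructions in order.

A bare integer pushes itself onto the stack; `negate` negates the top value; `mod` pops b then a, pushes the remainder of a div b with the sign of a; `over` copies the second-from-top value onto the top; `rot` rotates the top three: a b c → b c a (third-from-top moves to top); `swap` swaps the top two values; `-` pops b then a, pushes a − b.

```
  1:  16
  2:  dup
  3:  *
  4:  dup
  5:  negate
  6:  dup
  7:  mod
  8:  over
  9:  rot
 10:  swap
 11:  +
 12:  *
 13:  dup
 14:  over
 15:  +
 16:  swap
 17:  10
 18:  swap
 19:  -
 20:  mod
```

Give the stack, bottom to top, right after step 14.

[0, 0, 0]

16     → [16]
dup    → [16, 16]
*      → [256]
dup    → [256, 256]
negate → [256, -256]
dup    → [256, -256, -256]
mod    → [256, 0]
over   → [256, 0, 256]
rot    → [0, 256, 256]
swap   → [0, 256, 256]
+      → [0, 512]
*      → [0]
dup    → [0, 0]
over   → [0, 0, 0]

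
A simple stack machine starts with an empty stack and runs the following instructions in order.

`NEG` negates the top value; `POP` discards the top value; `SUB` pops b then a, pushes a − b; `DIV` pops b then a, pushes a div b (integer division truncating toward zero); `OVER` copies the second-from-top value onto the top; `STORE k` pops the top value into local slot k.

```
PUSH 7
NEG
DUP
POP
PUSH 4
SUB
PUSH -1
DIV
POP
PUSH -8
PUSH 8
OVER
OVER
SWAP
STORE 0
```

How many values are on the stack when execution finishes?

3

PUSH 7  : 7
NEG     : -7
DUP     : -7 -7
POP     : -7
PUSH 4  : -7 4
SUB     : -11
PUSH -1 : -11 -1
DIV     : 11
POP     : (empty)
PUSH -8 : -8
PUSH 8  : -8 8
OVER    : -8 8 -8
OVER    : -8 8 -8 8
SWAP    : -8 8 8 -8
STORE 0 : -8 8 8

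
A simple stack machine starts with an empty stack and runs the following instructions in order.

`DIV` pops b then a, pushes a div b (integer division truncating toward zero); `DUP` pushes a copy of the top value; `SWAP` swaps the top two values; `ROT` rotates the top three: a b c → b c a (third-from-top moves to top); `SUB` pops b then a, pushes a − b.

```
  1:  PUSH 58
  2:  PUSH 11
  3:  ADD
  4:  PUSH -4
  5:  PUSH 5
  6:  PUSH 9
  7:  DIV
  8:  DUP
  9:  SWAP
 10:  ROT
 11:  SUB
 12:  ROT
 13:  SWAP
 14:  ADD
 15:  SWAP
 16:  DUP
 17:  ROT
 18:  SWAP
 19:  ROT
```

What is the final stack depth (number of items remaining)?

PUSH 58 → [58]
PUSH 11 → [58, 11]
ADD     → [69]
PUSH -4 → [69, -4]
PUSH 5  → [69, -4, 5]
PUSH 9  → [69, -4, 5, 9]
DIV     → [69, -4, 0]
DUP     → [69, -4, 0, 0]
SWAP    → [69, -4, 0, 0]
ROT     → [69, 0, 0, -4]
SUB     → [69, 0, 4]
ROT     → [0, 4, 69]
SWAP    → [0, 69, 4]
ADD     → [0, 73]
SWAP    → [73, 0]
DUP     → [73, 0, 0]
ROT     → [0, 0, 73]
SWAP    → [0, 73, 0]
ROT     → [73, 0, 0]

3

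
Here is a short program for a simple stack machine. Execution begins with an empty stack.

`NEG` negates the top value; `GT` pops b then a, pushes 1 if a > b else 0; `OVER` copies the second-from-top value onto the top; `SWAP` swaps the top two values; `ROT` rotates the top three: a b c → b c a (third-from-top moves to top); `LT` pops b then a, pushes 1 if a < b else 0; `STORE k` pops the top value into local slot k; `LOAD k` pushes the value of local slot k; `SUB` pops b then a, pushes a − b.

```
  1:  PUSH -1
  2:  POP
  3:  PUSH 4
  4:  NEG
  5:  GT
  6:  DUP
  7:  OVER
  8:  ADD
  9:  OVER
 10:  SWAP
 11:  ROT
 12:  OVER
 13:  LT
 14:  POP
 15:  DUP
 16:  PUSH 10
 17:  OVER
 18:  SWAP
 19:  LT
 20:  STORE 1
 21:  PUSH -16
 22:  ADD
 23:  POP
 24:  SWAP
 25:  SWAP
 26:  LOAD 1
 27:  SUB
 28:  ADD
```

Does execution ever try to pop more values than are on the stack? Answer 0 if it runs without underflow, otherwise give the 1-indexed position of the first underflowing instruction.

5

PUSH -1 : -1
POP     : (empty)
PUSH 4  : 4
NEG     : -4
GT  — needs 2 operands, stack has 1 → underflow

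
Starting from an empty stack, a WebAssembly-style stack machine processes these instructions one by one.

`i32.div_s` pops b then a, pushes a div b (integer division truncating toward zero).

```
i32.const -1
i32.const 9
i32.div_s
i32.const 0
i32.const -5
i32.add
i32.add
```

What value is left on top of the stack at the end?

-5

i32.const -1 -> [-1]
i32.const 9  -> [-1, 9]
i32.div_s    -> [0]
i32.const 0  -> [0, 0]
i32.const -5 -> [0, 0, -5]
i32.add      -> [0, -5]
i32.add      -> [-5]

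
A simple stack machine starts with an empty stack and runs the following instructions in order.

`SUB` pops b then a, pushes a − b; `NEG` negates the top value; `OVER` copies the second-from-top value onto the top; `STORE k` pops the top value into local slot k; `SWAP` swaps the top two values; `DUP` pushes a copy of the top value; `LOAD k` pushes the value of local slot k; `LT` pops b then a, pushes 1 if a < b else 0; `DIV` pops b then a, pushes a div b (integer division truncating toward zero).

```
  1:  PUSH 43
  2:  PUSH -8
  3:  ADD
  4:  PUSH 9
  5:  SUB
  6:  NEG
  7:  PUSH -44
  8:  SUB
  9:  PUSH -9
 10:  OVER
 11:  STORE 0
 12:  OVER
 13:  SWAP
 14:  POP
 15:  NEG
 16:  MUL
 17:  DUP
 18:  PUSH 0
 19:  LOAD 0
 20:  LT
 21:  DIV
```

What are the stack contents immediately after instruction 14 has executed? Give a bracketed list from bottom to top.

PUSH 43  → [43]
PUSH -8  → [43, -8]
ADD      → [35]
PUSH 9   → [35, 9]
SUB      → [26]
NEG      → [-26]
PUSH -44 → [-26, -44]
SUB      → [18]
PUSH -9  → [18, -9]
OVER     → [18, -9, 18]
STORE 0  → [18, -9]
OVER     → [18, -9, 18]
SWAP     → [18, 18, -9]
POP      → [18, 18]

[18, 18]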